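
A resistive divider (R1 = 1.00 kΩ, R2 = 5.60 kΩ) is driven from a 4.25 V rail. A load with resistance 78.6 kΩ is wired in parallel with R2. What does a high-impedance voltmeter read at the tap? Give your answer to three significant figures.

V_out ≈ 3.57 V

The load sits in parallel with R2: R2‖R_L = (5.60 × 78.6) / (5.60 + 78.6) = 5.228 kΩ.
V_out = 4.25 × 5.228 / (1.00 + 5.228) = 4.25 × 5.228/6.228 = 3.57 V.
(Unloaded it would have been 3.61 V.)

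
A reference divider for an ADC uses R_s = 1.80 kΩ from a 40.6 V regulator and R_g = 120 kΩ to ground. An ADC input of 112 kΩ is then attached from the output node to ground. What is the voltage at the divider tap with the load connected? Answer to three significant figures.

V_out ≈ 39.4 V

The load sits in parallel with R_g: R_g‖R_L = (120 × 112) / (120 + 112) = 57.93 kΩ.
V_out = 40.6 × 57.93 / (1.80 + 57.93) = 40.6 × 57.93/59.73 = 39.4 V.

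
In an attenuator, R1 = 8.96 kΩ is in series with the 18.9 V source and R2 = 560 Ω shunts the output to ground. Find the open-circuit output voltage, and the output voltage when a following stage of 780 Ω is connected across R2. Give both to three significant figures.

Open-circuit: V = 18.9 × 560/(8960 + 560) = 1.11 V.
With the load, R2 becomes R2‖R_L = 326.0 Ω, so V = 18.9 × 326.0/9286 = 0.663 V.

Unloaded: 1.11 V; loaded: 0.663 V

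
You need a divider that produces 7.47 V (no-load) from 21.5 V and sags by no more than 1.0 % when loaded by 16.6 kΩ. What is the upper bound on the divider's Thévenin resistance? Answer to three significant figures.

R_th ≤ 168 Ω

Loading drop = R_th/(R_th + R_L) ≤ 0.0100, so R_th ≤ R_L · ε/(1−ε) = 16.6 kΩ × 0.0100/0.9900 = 168 Ω.
(Any R1, R2 with R2/(R1+R2) = 0.347 and R1‖R2 ≤ 168 Ω will meet the spec.)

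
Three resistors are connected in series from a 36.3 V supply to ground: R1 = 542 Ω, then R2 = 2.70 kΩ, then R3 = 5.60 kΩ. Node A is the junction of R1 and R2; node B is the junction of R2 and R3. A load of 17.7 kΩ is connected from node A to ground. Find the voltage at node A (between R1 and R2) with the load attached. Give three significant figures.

V ≈ 33.1 V

Below node A the series string R2+R3 = 8300 Ω sits in parallel with the 17700 Ω load: 5650 Ω.
V_A = 36.3 × 5650/(542 + 5650) = 33.1 V.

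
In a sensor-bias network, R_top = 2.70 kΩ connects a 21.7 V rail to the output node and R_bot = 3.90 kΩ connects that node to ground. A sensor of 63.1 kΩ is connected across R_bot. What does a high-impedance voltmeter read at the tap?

The load sits in parallel with R_bot: R_bot‖R_L = (3.90 × 63.1) / (3.90 + 63.1) = 3.673 kΩ.
V_out = 21.7 × 3.673 / (2.70 + 3.673) = 21.7 × 3.673/6.373 = 12.5 V.
(Unloaded it would have been 12.8 V.)

V_out ≈ 12.5 V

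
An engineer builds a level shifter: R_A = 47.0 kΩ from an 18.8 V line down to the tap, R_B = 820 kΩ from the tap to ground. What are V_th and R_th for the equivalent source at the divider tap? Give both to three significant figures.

V_th = 17.8 V, R_th = 44.5 kΩ

V_th is the open-circuit tap voltage: 18.8 × 820/(47.0 + 820) = 17.8 V.
With the supply zeroed, R_A and R_B appear in parallel from the tap: R_th = R_A‖R_B = (47.0 × 820)/867.0 = 44.5 kΩ.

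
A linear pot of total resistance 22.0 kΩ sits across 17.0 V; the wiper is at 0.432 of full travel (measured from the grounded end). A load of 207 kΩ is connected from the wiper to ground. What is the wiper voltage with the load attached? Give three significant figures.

The wiper splits the pot into (1−α)R = 12.50 kΩ above and αR = 9.504 kΩ below.
Lower section ‖ load = 9.087 kΩ.
V_wiper = 17.0 × 9.087/(12.50 + 9.087) = 7.16 V.

V ≈ 7.16 V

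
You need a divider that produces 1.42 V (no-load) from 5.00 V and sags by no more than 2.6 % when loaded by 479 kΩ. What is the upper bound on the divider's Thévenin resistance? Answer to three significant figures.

R_th ≤ 12.8 kΩ

Loading drop = R_th/(R_th + R_L) ≤ 0.0260, so R_th ≤ R_L · ε/(1−ε) = 479 kΩ × 0.0260/0.9740 = 12.8 kΩ.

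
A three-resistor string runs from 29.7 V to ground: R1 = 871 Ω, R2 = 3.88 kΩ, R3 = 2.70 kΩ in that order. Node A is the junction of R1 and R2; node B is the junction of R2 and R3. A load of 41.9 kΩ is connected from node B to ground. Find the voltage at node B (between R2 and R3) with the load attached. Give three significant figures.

At node B, R3 is in parallel with the load: R3‖R_L = 2537 Ω.
Below node A the resistance is R2 + (R3‖R_L) = 6417 Ω, so V_A = 29.7 × 6417/7288 = 26.15 V.
Then V_B = V_A × (R3‖R_L)/(R2 + R3‖R_L) = 26.15 × 2537/6417 = 10.3 V.

V ≈ 10.3 V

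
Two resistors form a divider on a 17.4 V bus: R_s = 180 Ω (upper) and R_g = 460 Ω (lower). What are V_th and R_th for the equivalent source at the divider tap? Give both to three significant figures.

V_th = 12.5 V, R_th = 129 Ω

V_th is the open-circuit tap voltage: 17.4 × 460/(180 + 460) = 12.5 V.
With the supply zeroed, R_s and R_g appear in parallel from the tap: R_th = R_s‖R_g = (180 × 460)/640.0 = 129 Ω.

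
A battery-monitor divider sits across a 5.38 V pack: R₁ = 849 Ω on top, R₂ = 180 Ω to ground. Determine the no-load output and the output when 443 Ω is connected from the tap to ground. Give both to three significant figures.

Unloaded: 0.941 V; loaded: 0.705 V

Open-circuit: V = 5.38 × 180/(849 + 180) = 0.941 V.
With the load, R₂ becomes R₂‖R_L = 128.0 Ω, so V = 5.38 × 128.0/977.0 = 0.705 V.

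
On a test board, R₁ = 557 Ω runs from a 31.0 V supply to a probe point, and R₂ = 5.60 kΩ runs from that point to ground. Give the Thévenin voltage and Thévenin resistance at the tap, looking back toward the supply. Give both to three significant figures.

V_th is the open-circuit tap voltage: 31.0 × 5600/(557 + 5600) = 28.2 V.
With the supply zeroed, R₁ and R₂ appear in parallel from the tap: R_th = R₁‖R₂ = (557 × 5600)/6157 = 507 Ω.

V_th = 28.2 V, R_th = 507 Ω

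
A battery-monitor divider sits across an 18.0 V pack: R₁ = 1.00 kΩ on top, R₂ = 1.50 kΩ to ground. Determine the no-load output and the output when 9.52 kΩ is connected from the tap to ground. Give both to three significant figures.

Open-circuit: V = 18.0 × 1.50/(1.00 + 1.50) = 10.8 V.
With the load, R₂ becomes R₂‖R_L = 1.296 kΩ, so V = 18.0 × 1.296/2.296 = 10.2 V.

Unloaded: 10.8 V; loaded: 10.2 V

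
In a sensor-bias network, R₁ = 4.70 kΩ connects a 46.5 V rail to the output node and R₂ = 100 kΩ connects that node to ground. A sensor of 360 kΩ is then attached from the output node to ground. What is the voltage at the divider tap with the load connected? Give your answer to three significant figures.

The load sits in parallel with R₂: R₂‖R_L = (100 × 360) / (100 + 360) = 78.26 kΩ.
V_out = 46.5 × 78.26 / (4.70 + 78.26) = 46.5 × 78.26/82.96 = 43.9 V.

V_out ≈ 43.9 V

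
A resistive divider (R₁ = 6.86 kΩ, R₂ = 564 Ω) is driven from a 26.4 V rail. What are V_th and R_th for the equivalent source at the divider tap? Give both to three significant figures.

V_th is the open-circuit tap voltage: 26.4 × 564/(6860 + 564) = 2.01 V.
With the supply zeroed, R₁ and R₂ appear in parallel from the tap: R_th = R₁‖R₂ = (6860 × 564)/7424 = 521 Ω.

V_th = 2.01 V, R_th = 521 Ω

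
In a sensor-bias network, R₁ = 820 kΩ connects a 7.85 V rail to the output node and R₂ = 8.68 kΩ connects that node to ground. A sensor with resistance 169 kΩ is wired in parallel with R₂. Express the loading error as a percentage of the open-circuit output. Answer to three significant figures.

4.84 %

The divider's output (Thévenin) resistance is R₁‖R₂ = 8.589 kΩ.
Fractional drop under load = R_th/(R_th + R_L) = 8.589 / (8.589 + 169) = 0.04836.
So the output falls by 4.84 %.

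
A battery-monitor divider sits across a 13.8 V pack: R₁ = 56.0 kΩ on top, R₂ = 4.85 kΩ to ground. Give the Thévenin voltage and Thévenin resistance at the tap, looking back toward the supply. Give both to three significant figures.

V_th is the open-circuit tap voltage: 13.8 × 4.85/(56.0 + 4.85) = 1.10 V.
With the supply zeroed, R₁ and R₂ appear in parallel from the tap: R_th = R₁‖R₂ = (56.0 × 4.85)/60.85 = 4.46 kΩ.

V_th = 1.10 V, R_th = 4.46 kΩ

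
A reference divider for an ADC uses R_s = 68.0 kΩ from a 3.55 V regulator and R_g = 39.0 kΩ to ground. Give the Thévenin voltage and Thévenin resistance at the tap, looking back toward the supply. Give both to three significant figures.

V_th = 1.29 V, R_th = 24.8 kΩ

V_th is the open-circuit tap voltage: 3.55 × 39.0/(68.0 + 39.0) = 1.29 V.
With the supply zeroed, R_s and R_g appear in parallel from the tap: R_th = R_s‖R_g = (68.0 × 39.0)/107.0 = 24.8 kΩ.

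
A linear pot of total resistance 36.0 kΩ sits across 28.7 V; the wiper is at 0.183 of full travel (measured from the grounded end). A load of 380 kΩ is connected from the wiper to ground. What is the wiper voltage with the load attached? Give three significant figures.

V ≈ 5.18 V

The wiper splits the pot into (1−α)R = 29.41 kΩ above and αR = 6.588 kΩ below.
Lower section ‖ load = 6.476 kΩ.
V_wiper = 28.7 × 6.476/(29.41 + 6.476) = 5.18 V.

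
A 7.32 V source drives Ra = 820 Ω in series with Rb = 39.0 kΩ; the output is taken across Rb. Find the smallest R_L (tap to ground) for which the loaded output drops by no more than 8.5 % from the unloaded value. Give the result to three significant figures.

Output resistance R_th = Ra‖Rb = (820 × 39000)/39820 = 803.1 Ω.
The fractional drop is R_th/(R_th + R_L); requiring this ≤ 0.0850 gives R_L ≥ R_th(1/0.0850 − 1) = 803.1 × 10.76 = 8.65 kΩ.

R_L(min) ≈ 8.65 kΩ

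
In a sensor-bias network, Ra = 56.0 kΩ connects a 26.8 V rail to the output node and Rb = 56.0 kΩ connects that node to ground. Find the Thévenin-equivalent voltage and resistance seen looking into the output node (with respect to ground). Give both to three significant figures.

V_th is the open-circuit tap voltage: 26.8 × 56.0/(56.0 + 56.0) = 13.4 V.
With the supply zeroed, Ra and Rb appear in parallel from the tap: R_th = Ra‖Rb = (56.0 × 56.0)/112.0 = 28.0 kΩ.

V_th = 13.4 V, R_th = 28.0 kΩ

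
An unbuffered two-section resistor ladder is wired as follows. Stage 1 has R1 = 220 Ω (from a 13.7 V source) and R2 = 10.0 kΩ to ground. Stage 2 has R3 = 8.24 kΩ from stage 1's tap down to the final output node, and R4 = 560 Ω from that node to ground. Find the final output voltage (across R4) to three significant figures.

Stage 2 presents R3+R4 = 8800 Ω as a load on stage 1's tap.
Stage 1's lower leg becomes R2‖(R3+R4) = 4681 Ω, so V_mid = 13.7 × 4681/4901 = 13.09 V.
Stage 2 is itself unloaded: V_out = V_mid × R4/(R3+R4) = 13.09 × 560/8800 = 0.833 V.

V_out ≈ 0.833 V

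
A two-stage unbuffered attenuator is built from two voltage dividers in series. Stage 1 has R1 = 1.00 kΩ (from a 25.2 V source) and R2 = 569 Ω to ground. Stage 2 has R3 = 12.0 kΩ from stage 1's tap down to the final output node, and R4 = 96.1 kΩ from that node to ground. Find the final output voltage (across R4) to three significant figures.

V_out ≈ 8.10 V

Stage 2 presents R3+R4 = 108100 Ω as a load on stage 1's tap.
Stage 1's lower leg becomes R2‖(R3+R4) = 566.0 Ω, so V_mid = 25.2 × 566.0/1566 = 9.108 V.
Stage 2 is itself unloaded: V_out = V_mid × R4/(R3+R4) = 9.108 × 96100/108100 = 8.10 V.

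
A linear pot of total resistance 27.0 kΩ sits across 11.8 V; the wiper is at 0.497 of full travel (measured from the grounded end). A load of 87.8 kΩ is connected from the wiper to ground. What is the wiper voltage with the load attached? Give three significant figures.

V ≈ 5.45 V

The wiper splits the pot into (1−α)R = 13.58 kΩ above and αR = 13.42 kΩ below.
Lower section ‖ load = 11.64 kΩ.
V_wiper = 11.8 × 11.64/(13.58 + 11.64) = 5.45 V.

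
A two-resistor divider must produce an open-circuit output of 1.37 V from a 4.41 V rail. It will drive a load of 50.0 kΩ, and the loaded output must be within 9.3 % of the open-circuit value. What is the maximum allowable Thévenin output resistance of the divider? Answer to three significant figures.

R_th ≤ 5.13 kΩ

Loading drop = R_th/(R_th + R_L) ≤ 0.0930, so R_th ≤ R_L · ε/(1−ε) = 50.0 kΩ × 0.0930/0.9070 = 5.13 kΩ.
(Any R1, R2 with R2/(R1+R2) = 0.311 and R1‖R2 ≤ 5.13 kΩ will meet the spec.)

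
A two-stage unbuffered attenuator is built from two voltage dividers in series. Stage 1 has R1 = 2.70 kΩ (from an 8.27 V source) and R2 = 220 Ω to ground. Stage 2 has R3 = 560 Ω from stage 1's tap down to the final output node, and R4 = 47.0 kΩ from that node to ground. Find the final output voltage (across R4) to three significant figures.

V_out ≈ 0.613 V

Stage 2 presents R3+R4 = 47560 Ω as a load on stage 1's tap.
Stage 1's lower leg becomes R2‖(R3+R4) = 219.0 Ω, so V_mid = 8.27 × 219.0/2919 = 0.6204 V.
Stage 2 is itself unloaded: V_out = V_mid × R4/(R3+R4) = 0.6204 × 47000/47560 = 0.613 V.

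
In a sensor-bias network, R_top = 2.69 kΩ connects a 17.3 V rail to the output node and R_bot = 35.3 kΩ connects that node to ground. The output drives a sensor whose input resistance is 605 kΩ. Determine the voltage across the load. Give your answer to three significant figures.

The load sits in parallel with R_bot: R_bot‖R_L = (35.3 × 605) / (35.3 + 605) = 33.35 kΩ.
V_out = 17.3 × 33.35 / (2.69 + 33.35) = 17.3 × 33.35/36.04 = 16.0 V.
(Unloaded it would have been 16.1 V.)

V_out ≈ 16.0 V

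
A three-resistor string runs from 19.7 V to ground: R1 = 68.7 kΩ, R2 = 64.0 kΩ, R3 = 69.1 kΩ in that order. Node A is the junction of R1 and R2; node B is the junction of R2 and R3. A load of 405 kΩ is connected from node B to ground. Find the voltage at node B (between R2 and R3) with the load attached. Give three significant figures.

V ≈ 6.07 V

At node B, R3 is in parallel with the load: R3‖R_L = 59.03 kΩ.
Below node A the resistance is R2 + (R3‖R_L) = 123.0 kΩ, so V_A = 19.7 × 123.0/191.7 = 12.64 V.
Then V_B = V_A × (R3‖R_L)/(R2 + R3‖R_L) = 12.64 × 59.03/123.0 = 6.07 V.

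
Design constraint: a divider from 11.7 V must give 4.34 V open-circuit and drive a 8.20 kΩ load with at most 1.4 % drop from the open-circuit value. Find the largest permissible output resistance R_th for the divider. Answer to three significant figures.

R_th ≤ 116 Ω

Loading drop = R_th/(R_th + R_L) ≤ 0.0140, so R_th ≤ R_L · ε/(1−ε) = 8.20 kΩ × 0.0140/0.9860 = 116 Ω.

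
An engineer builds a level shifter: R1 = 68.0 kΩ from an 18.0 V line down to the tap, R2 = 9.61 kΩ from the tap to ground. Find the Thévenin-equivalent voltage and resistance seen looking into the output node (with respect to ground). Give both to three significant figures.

V_th = 2.23 V, R_th = 8.42 kΩ

V_th is the open-circuit tap voltage: 18.0 × 9.61/(68.0 + 9.61) = 2.23 V.
With the supply zeroed, R1 and R2 appear in parallel from the tap: R_th = R1‖R2 = (68.0 × 9.61)/77.61 = 8.42 kΩ.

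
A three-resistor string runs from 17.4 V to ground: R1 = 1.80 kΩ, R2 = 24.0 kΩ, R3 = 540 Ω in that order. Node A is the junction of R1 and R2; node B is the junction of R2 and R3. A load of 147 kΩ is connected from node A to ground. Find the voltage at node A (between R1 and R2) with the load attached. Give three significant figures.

V ≈ 16.0 V

Below node A the series string R2+R3 = 24540 Ω sits in parallel with the 147000 Ω load: 21030 Ω.
V_A = 17.4 × 21030/(1800 + 21030) = 16.0 V.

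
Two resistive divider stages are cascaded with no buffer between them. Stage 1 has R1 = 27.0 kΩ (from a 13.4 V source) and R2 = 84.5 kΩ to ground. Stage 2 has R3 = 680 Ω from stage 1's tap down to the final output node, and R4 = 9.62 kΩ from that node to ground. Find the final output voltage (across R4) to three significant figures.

V_out ≈ 3.18 V

Stage 2 presents R3+R4 = 10300 Ω as a load on stage 1's tap.
Stage 1's lower leg becomes R2‖(R3+R4) = 9181 Ω, so V_mid = 13.4 × 9181/36180 = 3.400 V.
Stage 2 is itself unloaded: V_out = V_mid × R4/(R3+R4) = 3.400 × 9620/10300 = 3.18 V.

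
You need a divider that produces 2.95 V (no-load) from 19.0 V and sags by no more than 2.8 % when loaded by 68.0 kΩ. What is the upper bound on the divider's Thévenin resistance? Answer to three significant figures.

R_th ≤ 1.96 kΩ

Loading drop = R_th/(R_th + R_L) ≤ 0.0280, so R_th ≤ R_L · ε/(1−ε) = 68.0 kΩ × 0.0280/0.9720 = 1.96 kΩ.
(Any R1, R2 with R2/(R1+R2) = 0.155 and R1‖R2 ≤ 1.96 kΩ will meet the spec.)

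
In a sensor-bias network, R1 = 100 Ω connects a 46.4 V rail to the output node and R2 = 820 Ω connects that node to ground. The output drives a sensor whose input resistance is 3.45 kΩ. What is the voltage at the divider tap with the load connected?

The load sits in parallel with R2: R2‖R_L = (820 × 3450) / (820 + 3450) = 662.5 Ω.
V_out = 46.4 × 662.5 / (100 + 662.5) = 46.4 × 662.5/762.5 = 40.3 V.

V_out ≈ 40.3 V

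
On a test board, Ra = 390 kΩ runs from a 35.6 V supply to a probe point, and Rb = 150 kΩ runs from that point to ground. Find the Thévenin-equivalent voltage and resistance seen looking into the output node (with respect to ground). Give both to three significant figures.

V_th is the open-circuit tap voltage: 35.6 × 150/(390 + 150) = 9.89 V.
With the supply zeroed, Ra and Rb appear in parallel from the tap: R_th = Ra‖Rb = (390 × 150)/540.0 = 108 kΩ.

V_th = 9.89 V, R_th = 108 kΩ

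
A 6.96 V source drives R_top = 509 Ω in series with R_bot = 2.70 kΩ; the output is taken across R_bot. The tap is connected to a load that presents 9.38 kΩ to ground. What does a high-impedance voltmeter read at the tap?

The load sits in parallel with R_bot: R_bot‖R_L = (2700 × 9380) / (2700 + 9380) = 2097 Ω.
V_out = 6.96 × 2097 / (509 + 2097) = 6.96 × 2097/2606 = 5.60 V.

V_out ≈ 5.60 V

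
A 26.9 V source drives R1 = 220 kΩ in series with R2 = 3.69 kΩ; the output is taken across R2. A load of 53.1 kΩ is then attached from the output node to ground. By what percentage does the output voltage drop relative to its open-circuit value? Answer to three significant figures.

The divider's output (Thévenin) resistance is R1‖R2 = 3.629 kΩ.
Fractional drop under load = R_th/(R_th + R_L) = 3.629 / (3.629 + 53.1) = 0.06397.
So the output falls by 6.40 %.

6.40 %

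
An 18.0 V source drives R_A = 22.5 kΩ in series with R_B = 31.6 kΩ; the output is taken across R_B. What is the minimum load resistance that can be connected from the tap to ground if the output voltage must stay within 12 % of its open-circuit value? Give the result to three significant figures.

Output resistance R_th = R_A‖R_B = (22.5 × 31.6)/54.10 = 13.14 kΩ.
The fractional drop is R_th/(R_th + R_L); requiring this ≤ 0.120 gives R_L ≥ R_th(1/0.120 − 1) = 13.14 × 7.333 = 96.4 kΩ.

R_L(min) ≈ 96.4 kΩ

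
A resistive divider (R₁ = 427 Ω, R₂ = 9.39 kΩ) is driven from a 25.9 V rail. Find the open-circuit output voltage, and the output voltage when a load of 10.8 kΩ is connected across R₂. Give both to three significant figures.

Unloaded: 24.8 V; loaded: 23.9 V

Open-circuit: V = 25.9 × 9390/(427 + 9390) = 24.8 V.
With the load, R₂ becomes R₂‖R_L = 5023 Ω, so V = 25.9 × 5023/5450 = 23.9 V.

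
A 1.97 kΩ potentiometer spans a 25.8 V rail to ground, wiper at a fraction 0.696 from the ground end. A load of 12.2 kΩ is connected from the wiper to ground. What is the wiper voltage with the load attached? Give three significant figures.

The wiper splits the pot into (1−α)R = 598.9 Ω above and αR = 1371 Ω below.
Lower section ‖ load = 1233 Ω.
V_wiper = 25.8 × 1233/(598.9 + 1233) = 17.4 V.

V ≈ 17.4 V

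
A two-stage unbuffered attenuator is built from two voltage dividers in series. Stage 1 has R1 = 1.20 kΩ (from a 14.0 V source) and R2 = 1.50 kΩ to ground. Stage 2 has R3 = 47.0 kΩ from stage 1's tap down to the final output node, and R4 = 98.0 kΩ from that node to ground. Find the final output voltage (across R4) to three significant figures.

V_out ≈ 5.23 V

Stage 2 presents R3+R4 = 145.0 kΩ as a load on stage 1's tap.
Stage 1's lower leg becomes R2‖(R3+R4) = 1.485 kΩ, so V_mid = 14.0 × 1.485/2.685 = 7.742 V.
Stage 2 is itself unloaded: V_out = V_mid × R4/(R3+R4) = 7.742 × 98.0/145.0 = 5.23 V.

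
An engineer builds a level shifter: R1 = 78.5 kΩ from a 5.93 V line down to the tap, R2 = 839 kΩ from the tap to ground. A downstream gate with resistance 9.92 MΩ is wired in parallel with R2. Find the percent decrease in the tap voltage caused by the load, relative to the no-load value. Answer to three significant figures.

The divider's output (Thévenin) resistance is R1‖R2 = 71.78 kΩ.
Fractional drop under load = R_th/(R_th + R_L) = 71.78 / (71.78 + 9920) = 0.007184.
So the output falls by 0.718 %.

0.718 %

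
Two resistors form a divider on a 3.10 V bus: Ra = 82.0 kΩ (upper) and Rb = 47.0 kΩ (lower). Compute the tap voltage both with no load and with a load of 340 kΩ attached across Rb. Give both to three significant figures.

Open-circuit: V = 3.10 × 47.0/(82.0 + 47.0) = 1.13 V.
With the load, Rb becomes Rb‖R_L = 41.29 kΩ, so V = 3.10 × 41.29/123.3 = 1.04 V.

Unloaded: 1.13 V; loaded: 1.04 V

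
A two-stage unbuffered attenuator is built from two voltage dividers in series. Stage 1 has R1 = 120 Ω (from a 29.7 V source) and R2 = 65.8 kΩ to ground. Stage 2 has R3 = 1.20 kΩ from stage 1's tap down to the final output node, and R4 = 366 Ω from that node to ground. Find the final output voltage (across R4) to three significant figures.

V_out ≈ 6.44 V

Stage 2 presents R3+R4 = 1566 Ω as a load on stage 1's tap.
Stage 1's lower leg becomes R2‖(R3+R4) = 1530 Ω, so V_mid = 29.7 × 1530/1650 = 27.54 V.
Stage 2 is itself unloaded: V_out = V_mid × R4/(R3+R4) = 27.54 × 366/1566 = 6.44 V.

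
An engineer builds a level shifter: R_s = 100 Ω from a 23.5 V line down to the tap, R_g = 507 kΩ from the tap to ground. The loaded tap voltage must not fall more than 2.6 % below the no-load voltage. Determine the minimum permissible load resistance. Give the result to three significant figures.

R_L(min) ≈ 3.75 kΩ

Output resistance R_th = R_s‖R_g = (100 × 507000)/507100 = 99.98 Ω.
The fractional drop is R_th/(R_th + R_L); requiring this ≤ 0.0260 gives R_L ≥ R_th(1/0.0260 − 1) = 99.98 × 37.46 = 3.75 kΩ.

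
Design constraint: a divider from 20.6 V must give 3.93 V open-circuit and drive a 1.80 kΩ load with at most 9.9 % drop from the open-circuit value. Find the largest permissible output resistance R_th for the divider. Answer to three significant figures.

R_th ≤ 198 Ω

Loading drop = R_th/(R_th + R_L) ≤ 0.0990, so R_th ≤ R_L · ε/(1−ε) = 1.80 kΩ × 0.0990/0.9010 = 198 Ω.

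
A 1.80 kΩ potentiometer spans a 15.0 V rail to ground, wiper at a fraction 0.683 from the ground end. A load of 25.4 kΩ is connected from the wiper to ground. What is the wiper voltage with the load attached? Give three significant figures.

V ≈ 10.1 V

The wiper splits the pot into (1−α)R = 570.6 Ω above and αR = 1229 Ω below.
Lower section ‖ load = 1173 Ω.
V_wiper = 15.0 × 1173/(570.6 + 1173) = 10.1 V.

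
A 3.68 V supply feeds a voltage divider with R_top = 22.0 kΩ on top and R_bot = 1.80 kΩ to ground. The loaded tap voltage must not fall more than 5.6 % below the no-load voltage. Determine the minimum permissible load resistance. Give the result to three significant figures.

Output resistance R_th = R_top‖R_bot = (22.0 × 1.80)/23.80 = 1.664 kΩ.
The fractional drop is R_th/(R_th + R_L); requiring this ≤ 0.0560 gives R_L ≥ R_th(1/0.0560 − 1) = 1.664 × 16.86 = 28.0 kΩ.

R_L(min) ≈ 28.0 kΩ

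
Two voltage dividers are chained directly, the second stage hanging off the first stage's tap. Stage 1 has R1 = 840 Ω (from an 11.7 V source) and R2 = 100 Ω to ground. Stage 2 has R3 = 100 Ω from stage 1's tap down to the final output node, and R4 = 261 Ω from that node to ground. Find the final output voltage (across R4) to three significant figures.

Stage 2 presents R3+R4 = 361.0 Ω as a load on stage 1's tap.
Stage 1's lower leg becomes R2‖(R3+R4) = 78.31 Ω, so V_mid = 11.7 × 78.31/918.3 = 0.9977 V.
Stage 2 is itself unloaded: V_out = V_mid × R4/(R3+R4) = 0.9977 × 261/361.0 = 0.721 V.

V_out ≈ 0.721 V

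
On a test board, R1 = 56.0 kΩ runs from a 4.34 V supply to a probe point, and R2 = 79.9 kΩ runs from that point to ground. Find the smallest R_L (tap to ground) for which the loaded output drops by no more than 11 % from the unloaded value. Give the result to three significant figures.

Output resistance R_th = R1‖R2 = (56.0 × 79.9)/135.9 = 32.92 kΩ.
The fractional drop is R_th/(R_th + R_L); requiring this ≤ 0.110 gives R_L ≥ R_th(1/0.110 − 1) = 32.92 × 8.091 = 266 kΩ.

R_L(min) ≈ 266 kΩ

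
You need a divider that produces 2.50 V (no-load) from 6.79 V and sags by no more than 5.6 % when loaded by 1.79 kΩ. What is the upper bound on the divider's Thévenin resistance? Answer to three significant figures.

Loading drop = R_th/(R_th + R_L) ≤ 0.0560, so R_th ≤ R_L · ε/(1−ε) = 1.79 kΩ × 0.0560/0.9440 = 106 Ω.
(Any R1, R2 with R2/(R1+R2) = 0.368 and R1‖R2 ≤ 106 Ω will meet the spec.)

R_th ≤ 106 Ω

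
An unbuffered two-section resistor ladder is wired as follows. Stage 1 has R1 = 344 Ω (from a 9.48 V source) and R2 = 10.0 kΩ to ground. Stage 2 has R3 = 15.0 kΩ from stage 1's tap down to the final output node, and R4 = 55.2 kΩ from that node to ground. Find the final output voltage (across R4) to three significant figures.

Stage 2 presents R3+R4 = 70200 Ω as a load on stage 1's tap.
Stage 1's lower leg becomes R2‖(R3+R4) = 8753 Ω, so V_mid = 9.48 × 8753/9097 = 9.122 V.
Stage 2 is itself unloaded: V_out = V_mid × R4/(R3+R4) = 9.122 × 55200/70200 = 7.17 V.

V_out ≈ 7.17 V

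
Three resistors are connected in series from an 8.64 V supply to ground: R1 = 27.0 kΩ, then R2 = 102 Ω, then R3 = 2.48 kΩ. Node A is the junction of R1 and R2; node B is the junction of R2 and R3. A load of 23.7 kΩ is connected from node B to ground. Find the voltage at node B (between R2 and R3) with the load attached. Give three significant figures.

V ≈ 0.661 V

At node B, R3 is in parallel with the load: R3‖R_L = 2245 Ω.
Below node A the resistance is R2 + (R3‖R_L) = 2347 Ω, so V_A = 8.64 × 2347/29350 = 0.6910 V.
Then V_B = V_A × (R3‖R_L)/(R2 + R3‖R_L) = 0.6910 × 2245/2347 = 0.661 V.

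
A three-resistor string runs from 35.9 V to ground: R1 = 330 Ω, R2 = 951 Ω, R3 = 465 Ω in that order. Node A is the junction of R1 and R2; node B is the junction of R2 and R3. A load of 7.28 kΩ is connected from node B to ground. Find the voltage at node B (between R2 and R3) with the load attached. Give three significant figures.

V ≈ 9.13 V

At node B, R3 is in parallel with the load: R3‖R_L = 437.1 Ω.
Below node A the resistance is R2 + (R3‖R_L) = 1388 Ω, so V_A = 35.9 × 1388/1718 = 29.00 V.
Then V_B = V_A × (R3‖R_L)/(R2 + R3‖R_L) = 29.00 × 437.1/1388 = 9.13 V.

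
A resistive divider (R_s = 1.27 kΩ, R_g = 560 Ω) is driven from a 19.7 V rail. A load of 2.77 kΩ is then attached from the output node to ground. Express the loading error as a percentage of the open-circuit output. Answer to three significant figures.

12.3 %

Unloaded V = 19.7 × 560/1830 = 6.0284 V.
Loaded: R_g‖R_L = 465.8 Ω, giving V = 19.7 × 465.8/1736 = 5.2867 V.
Drop = (6.0284 − 5.2867) / 6.0284 = 12.3 %.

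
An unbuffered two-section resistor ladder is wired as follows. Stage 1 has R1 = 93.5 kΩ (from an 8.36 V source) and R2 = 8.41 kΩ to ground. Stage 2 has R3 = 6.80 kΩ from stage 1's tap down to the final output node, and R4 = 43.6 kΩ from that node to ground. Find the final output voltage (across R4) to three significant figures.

V_out ≈ 0.518 V

Stage 2 presents R3+R4 = 50.40 kΩ as a load on stage 1's tap.
Stage 1's lower leg becomes R2‖(R3+R4) = 7.207 kΩ, so V_mid = 8.36 × 7.207/100.7 = 0.5983 V.
Stage 2 is itself unloaded: V_out = V_mid × R4/(R3+R4) = 0.5983 × 43.6/50.40 = 0.518 V.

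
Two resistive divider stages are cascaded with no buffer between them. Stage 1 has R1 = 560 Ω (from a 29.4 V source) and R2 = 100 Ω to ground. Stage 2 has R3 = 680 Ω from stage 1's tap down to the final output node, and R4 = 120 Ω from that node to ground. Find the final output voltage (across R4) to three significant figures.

Stage 2 presents R3+R4 = 800.0 Ω as a load on stage 1's tap.
Stage 1's lower leg becomes R2‖(R3+R4) = 88.89 Ω, so V_mid = 29.4 × 88.89/648.9 = 4.027 V.
Stage 2 is itself unloaded: V_out = V_mid × R4/(R3+R4) = 4.027 × 120/800.0 = 0.604 V.

V_out ≈ 0.604 V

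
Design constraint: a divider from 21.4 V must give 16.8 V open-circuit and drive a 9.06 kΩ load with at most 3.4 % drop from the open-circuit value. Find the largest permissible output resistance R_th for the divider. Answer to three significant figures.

Loading drop = R_th/(R_th + R_L) ≤ 0.0340, so R_th ≤ R_L · ε/(1−ε) = 9.06 kΩ × 0.0340/0.9660 = 319 Ω.
(Any R1, R2 with R2/(R1+R2) = 0.785 and R1‖R2 ≤ 319 Ω will meet the spec.)

R_th ≤ 319 Ω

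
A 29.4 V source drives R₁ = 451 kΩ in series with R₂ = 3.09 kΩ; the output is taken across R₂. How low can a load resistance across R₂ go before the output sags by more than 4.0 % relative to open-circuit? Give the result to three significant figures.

R_L(min) ≈ 73.7 kΩ

Output resistance R_th = R₁‖R₂ = (451 × 3.09)/454.1 = 3.069 kΩ.
The fractional drop is R_th/(R_th + R_L); requiring this ≤ 0.0400 gives R_L ≥ R_th(1/0.0400 − 1) = 3.069 × 24.00 = 73.7 kΩ.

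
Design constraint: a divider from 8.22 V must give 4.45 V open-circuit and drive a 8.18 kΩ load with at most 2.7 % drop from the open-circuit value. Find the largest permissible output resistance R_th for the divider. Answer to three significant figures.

Loading drop = R_th/(R_th + R_L) ≤ 0.0270, so R_th ≤ R_L · ε/(1−ε) = 8.18 kΩ × 0.0270/0.9730 = 227 Ω.

R_th ≤ 227 Ω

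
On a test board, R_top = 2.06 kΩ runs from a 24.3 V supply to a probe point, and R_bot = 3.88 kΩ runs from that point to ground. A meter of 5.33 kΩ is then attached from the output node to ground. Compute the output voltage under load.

The load sits in parallel with R_bot: R_bot‖R_L = (3.88 × 5.33) / (3.88 + 5.33) = 2.245 kΩ.
V_out = 24.3 × 2.245 / (2.06 + 2.245) = 24.3 × 2.245/4.305 = 12.7 V.
(Unloaded it would have been 15.9 V.)

V_out ≈ 12.7 V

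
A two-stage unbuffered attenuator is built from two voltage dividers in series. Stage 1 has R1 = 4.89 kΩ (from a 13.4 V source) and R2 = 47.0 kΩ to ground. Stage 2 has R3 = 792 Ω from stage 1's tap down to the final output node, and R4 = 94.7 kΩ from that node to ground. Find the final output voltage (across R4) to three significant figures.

Stage 2 presents R3+R4 = 95490 Ω as a load on stage 1's tap.
Stage 1's lower leg becomes R2‖(R3+R4) = 31500 Ω, so V_mid = 13.4 × 31500/36390 = 11.60 V.
Stage 2 is itself unloaded: V_out = V_mid × R4/(R3+R4) = 11.60 × 94700/95490 = 11.5 V.

V_out ≈ 11.5 V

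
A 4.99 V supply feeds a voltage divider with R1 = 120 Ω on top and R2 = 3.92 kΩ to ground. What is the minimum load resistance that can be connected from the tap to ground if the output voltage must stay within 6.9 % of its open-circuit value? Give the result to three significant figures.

Output resistance R_th = R1‖R2 = (120 × 3920)/4040 = 116.4 Ω.
The fractional drop is R_th/(R_th + R_L); requiring this ≤ 0.0690 gives R_L ≥ R_th(1/0.0690 − 1) = 116.4 × 13.49 = 1.57 kΩ.

R_L(min) ≈ 1.57 kΩ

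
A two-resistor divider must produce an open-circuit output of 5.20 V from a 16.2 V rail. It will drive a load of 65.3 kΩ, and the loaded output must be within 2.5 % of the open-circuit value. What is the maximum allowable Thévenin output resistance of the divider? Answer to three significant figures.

Loading drop = R_th/(R_th + R_L) ≤ 0.0250, so R_th ≤ R_L · ε/(1−ε) = 65.3 kΩ × 0.0250/0.9750 = 1.67 kΩ.
(Any R1, R2 with R2/(R1+R2) = 0.321 and R1‖R2 ≤ 1.67 kΩ will meet the spec.)

R_th ≤ 1.67 kΩ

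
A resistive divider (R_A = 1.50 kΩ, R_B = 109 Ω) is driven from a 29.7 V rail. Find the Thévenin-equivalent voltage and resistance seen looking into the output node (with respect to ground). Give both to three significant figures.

V_th = 2.01 V, R_th = 102 Ω

V_th is the open-circuit tap voltage: 29.7 × 109/(1500 + 109) = 2.01 V.
With the supply zeroed, R_A and R_B appear in parallel from the tap: R_th = R_A‖R_B = (1500 × 109)/1609 = 102 Ω.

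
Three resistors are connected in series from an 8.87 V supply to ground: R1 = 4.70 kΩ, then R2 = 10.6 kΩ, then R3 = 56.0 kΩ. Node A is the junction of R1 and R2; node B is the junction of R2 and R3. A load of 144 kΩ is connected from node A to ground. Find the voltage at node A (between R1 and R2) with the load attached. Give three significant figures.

V ≈ 8.04 V

Below node A the series string R2+R3 = 66.60 kΩ sits in parallel with the 144 kΩ load: 45.54 kΩ.
V_A = 8.87 × 45.54/(4.70 + 45.54) = 8.04 V.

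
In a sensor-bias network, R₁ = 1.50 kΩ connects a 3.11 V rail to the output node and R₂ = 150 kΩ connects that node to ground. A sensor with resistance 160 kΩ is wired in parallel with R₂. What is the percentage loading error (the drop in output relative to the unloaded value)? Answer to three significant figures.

The divider's output (Thévenin) resistance is R₁‖R₂ = 1.485 kΩ.
Fractional drop under load = R_th/(R_th + R_L) = 1.485 / (1.485 + 160) = 0.009197.
So the output falls by 0.920 %.

0.920 %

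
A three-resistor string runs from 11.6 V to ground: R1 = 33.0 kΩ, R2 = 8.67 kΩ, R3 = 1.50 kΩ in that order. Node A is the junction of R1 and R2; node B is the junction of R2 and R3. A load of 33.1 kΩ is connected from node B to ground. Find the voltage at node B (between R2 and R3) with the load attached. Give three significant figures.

At node B, R3 is in parallel with the load: R3‖R_L = 1.435 kΩ.
Below node A the resistance is R2 + (R3‖R_L) = 10.10 kΩ, so V_A = 11.6 × 10.10/43.10 = 2.719 V.
Then V_B = V_A × (R3‖R_L)/(R2 + R3‖R_L) = 2.719 × 1.435/10.10 = 0.386 V.

V ≈ 0.386 V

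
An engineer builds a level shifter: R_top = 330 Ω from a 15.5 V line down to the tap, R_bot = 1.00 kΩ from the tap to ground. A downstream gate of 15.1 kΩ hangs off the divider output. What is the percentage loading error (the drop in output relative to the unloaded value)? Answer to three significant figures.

The divider's output (Thévenin) resistance is R_top‖R_bot = 248.1 Ω.
Fractional drop under load = R_th/(R_th + R_L) = 248.1 / (248.1 + 15100) = 0.01617.
So the output falls by 1.62 %.

1.62 %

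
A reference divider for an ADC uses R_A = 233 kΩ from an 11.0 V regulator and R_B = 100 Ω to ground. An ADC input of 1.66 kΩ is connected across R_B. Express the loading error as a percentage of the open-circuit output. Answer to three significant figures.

The divider's output (Thévenin) resistance is R_A‖R_B = 99.96 Ω.
Fractional drop under load = R_th/(R_th + R_L) = 99.96 / (99.96 + 1660) = 0.05680.
So the output falls by 5.68 %.

5.68 %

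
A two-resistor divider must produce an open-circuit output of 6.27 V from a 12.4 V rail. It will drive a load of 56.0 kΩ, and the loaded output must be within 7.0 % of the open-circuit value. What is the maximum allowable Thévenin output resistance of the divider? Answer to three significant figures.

Loading drop = R_th/(R_th + R_L) ≤ 0.0700, so R_th ≤ R_L · ε/(1−ε) = 56.0 kΩ × 0.0700/0.9300 = 4.22 kΩ.
(Any R1, R2 with R2/(R1+R2) = 0.506 and R1‖R2 ≤ 4.22 kΩ will meet the spec.)

R_th ≤ 4.22 kΩ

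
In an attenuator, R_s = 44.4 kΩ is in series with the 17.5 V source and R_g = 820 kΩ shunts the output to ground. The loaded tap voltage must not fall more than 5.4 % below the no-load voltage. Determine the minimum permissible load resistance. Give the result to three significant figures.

R_L(min) ≈ 738 kΩ

Output resistance R_th = R_s‖R_g = (44.4 × 820)/864.4 = 42.12 kΩ.
The fractional drop is R_th/(R_th + R_L); requiring this ≤ 0.0540 gives R_L ≥ R_th(1/0.0540 − 1) = 42.12 × 17.52 = 738 kΩ.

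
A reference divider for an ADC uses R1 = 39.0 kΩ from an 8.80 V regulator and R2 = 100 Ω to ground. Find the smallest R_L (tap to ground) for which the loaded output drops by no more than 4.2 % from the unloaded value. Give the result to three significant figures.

Output resistance R_th = R1‖R2 = (39000 × 100)/39100 = 99.74 Ω.
The fractional drop is R_th/(R_th + R_L); requiring this ≤ 0.0420 gives R_L ≥ R_th(1/0.0420 − 1) = 99.74 × 22.81 = 2.28 kΩ.

R_L(min) ≈ 2.28 kΩ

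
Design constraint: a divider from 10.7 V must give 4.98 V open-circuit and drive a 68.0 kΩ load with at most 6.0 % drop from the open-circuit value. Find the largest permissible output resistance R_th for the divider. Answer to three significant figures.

R_th ≤ 4.34 kΩ

Loading drop = R_th/(R_th + R_L) ≤ 0.0600, so R_th ≤ R_L · ε/(1−ε) = 68.0 kΩ × 0.0600/0.9400 = 4.34 kΩ.
(Any R1, R2 with R2/(R1+R2) = 0.465 and R1‖R2 ≤ 4.34 kΩ will meet the spec.)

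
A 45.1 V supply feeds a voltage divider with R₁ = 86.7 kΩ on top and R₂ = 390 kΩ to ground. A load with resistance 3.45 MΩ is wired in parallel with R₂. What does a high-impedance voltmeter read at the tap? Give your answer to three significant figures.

The load sits in parallel with R₂: R₂‖R_L = (390 × 3450) / (390 + 3450) = 350.4 kΩ.
V_out = 45.1 × 350.4 / (86.7 + 350.4) = 45.1 × 350.4/437.1 = 36.2 V.

V_out ≈ 36.2 V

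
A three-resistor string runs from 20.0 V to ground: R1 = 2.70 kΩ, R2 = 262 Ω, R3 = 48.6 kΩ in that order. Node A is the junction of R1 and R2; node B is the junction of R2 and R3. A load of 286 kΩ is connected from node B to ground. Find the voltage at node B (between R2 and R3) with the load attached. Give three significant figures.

V ≈ 18.7 V

At node B, R3 is in parallel with the load: R3‖R_L = 41540 Ω.
Below node A the resistance is R2 + (R3‖R_L) = 41800 Ω, so V_A = 20.0 × 41800/44500 = 18.79 V.
Then V_B = V_A × (R3‖R_L)/(R2 + R3‖R_L) = 18.79 × 41540/41800 = 18.7 V.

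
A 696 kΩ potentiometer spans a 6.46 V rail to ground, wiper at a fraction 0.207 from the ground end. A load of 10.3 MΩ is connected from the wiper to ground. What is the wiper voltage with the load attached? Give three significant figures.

The wiper splits the pot into (1−α)R = 551.9 kΩ above and αR = 144.1 kΩ below.
Lower section ‖ load = 142.1 kΩ.
V_wiper = 6.46 × 142.1/(551.9 + 142.1) = 1.32 V.

V ≈ 1.32 V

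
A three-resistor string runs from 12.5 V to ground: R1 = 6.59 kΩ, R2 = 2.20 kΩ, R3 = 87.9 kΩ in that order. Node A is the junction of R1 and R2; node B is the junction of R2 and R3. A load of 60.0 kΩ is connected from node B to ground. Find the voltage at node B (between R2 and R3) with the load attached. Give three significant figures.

At node B, R3 is in parallel with the load: R3‖R_L = 35.66 kΩ.
Below node A the resistance is R2 + (R3‖R_L) = 37.86 kΩ, so V_A = 12.5 × 37.86/44.45 = 10.65 V.
Then V_B = V_A × (R3‖R_L)/(R2 + R3‖R_L) = 10.65 × 35.66/37.86 = 10.0 V.

V ≈ 10.0 V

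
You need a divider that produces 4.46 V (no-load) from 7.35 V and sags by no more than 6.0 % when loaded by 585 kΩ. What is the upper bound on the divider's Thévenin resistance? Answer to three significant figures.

Loading drop = R_th/(R_th + R_L) ≤ 0.0600, so R_th ≤ R_L · ε/(1−ε) = 585 kΩ × 0.0600/0.9400 = 37.3 kΩ.

R_th ≤ 37.3 kΩ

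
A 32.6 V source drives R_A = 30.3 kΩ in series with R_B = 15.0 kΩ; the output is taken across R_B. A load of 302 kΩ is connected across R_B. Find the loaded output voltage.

The load sits in parallel with R_B: R_B‖R_L = (15.0 × 302) / (15.0 + 302) = 14.29 kΩ.
V_out = 32.6 × 14.29 / (30.3 + 14.29) = 32.6 × 14.29/44.59 = 10.4 V.
(Unloaded it would have been 10.8 V.)

V_out ≈ 10.4 V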